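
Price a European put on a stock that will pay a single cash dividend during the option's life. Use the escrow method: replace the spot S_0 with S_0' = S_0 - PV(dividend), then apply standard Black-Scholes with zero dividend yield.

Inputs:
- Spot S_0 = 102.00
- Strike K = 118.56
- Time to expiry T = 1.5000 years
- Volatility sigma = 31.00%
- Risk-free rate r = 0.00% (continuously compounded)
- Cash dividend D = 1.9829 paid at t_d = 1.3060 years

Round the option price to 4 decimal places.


Answer: Price = 27.3258

Derivation:
PV(D) = D * exp(-r * t_d) = 1.9829 * 1.00000000 = 1.98290000
S_0' = S_0 - PV(D) = 102.0000 - 1.98290000 = 100.01710000
d1 = (ln(S_0'/K) + (r + sigma^2/2)*T) / (sigma*sqrt(T)) = -0.25812615
d2 = d1 - sigma*sqrt(T) = -0.63779706
exp(-rT) = 1.00000000
N(-d1) = 0.60184522; N(-d2) = 0.73819710
P = K * exp(-rT) * N(-d2) - S_0' * N(-d1) = 118.5600 * 1.00000000 * 0.73819710 - 100.01710000 * 0.60184522 = 27.3258


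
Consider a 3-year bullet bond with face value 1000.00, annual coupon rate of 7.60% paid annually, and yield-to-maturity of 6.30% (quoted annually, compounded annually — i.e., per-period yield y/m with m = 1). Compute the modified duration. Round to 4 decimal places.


Coupon per period c = face * coupon_rate / m = 76.000000
Periods per year m = 1; per-period yield y/m = 0.063000
Number of cashflows N = 3
Cashflows (t years, CF_t, discount factor 1/(1+y/m)^(m*t), PV):
  t = 1.0000: CF_t = 76.000000, DF = 0.940734, PV = 71.495767
  t = 2.0000: CF_t = 76.000000, DF = 0.884980, PV = 67.258482
  t = 3.0000: CF_t = 1076.000000, DF = 0.832531, PV = 895.802928
Price P = sum_t PV_t = 1034.557177
First compute Macaulay numerator sum_t t * PV_t:
  t * PV_t at t = 1.0000: 71.495767
  t * PV_t at t = 2.0000: 134.516965
  t * PV_t at t = 3.0000: 2687.408785
Macaulay duration D = 2893.421516 / 1034.557177 = 2.796773
Modified duration = D / (1 + y/m) = 2.796773 / (1 + 0.063000) = 2.631019

Answer: Modified duration = 2.6310


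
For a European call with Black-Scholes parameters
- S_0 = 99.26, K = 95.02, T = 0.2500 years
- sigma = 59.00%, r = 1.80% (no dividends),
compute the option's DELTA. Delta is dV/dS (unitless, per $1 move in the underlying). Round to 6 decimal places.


d1 = 0.3107382183; d2 = 0.0157382183
phi(d1) = 0.3801392472; exp(-qT) = 1.0000000000; exp(-rT) = 0.9955101098
N(d1) = 0.6220001797
Delta = exp(-qT) * N(d1) = 1.0000000000 * 0.6220001797 = 0.622000

Answer: Delta = 0.622000


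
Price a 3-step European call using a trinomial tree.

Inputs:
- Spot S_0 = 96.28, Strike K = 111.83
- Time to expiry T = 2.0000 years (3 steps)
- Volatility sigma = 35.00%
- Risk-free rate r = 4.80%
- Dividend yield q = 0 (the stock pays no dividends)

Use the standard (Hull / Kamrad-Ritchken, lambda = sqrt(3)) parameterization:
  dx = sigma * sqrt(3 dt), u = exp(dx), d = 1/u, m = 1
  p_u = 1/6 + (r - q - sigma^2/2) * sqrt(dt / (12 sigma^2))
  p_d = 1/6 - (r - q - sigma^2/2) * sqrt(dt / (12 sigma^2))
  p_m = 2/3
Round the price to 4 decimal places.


dt = T/N = 0.666667; dx = sigma*sqrt(3*dt) = 0.494975
u = exp(dx) = 1.640457; d = 1/u = 0.609586
p_u = 0.157744, p_m = 0.666667, p_d = 0.175590
Discount per step: exp(-r*dt) = 0.968507
Stock lattice S(k, j) with j the centered position index:
  k=0: S(0,+0) = 96.2800
  k=1: S(1,-1) = 58.6910; S(1,+0) = 96.2800; S(1,+1) = 157.9432
  k=2: S(2,-2) = 35.7772; S(2,-1) = 58.6910; S(2,+0) = 96.2800; S(2,+1) = 157.9432; S(2,+2) = 259.0990
  k=3: S(3,-3) = 21.8093; S(3,-2) = 35.7772; S(3,-1) = 58.6910; S(3,+0) = 96.2800; S(3,+1) = 157.9432; S(3,+2) = 259.0990; S(3,+3) = 425.0407
Terminal payoffs V(N, j) = max(S_T - K, 0):
  V(3,-3) = 0.000000; V(3,-2) = 0.000000; V(3,-1) = 0.000000; V(3,+0) = 0.000000; V(3,+1) = 46.113182; V(3,+2) = 147.268969; V(3,+3) = 313.210668
Backward induction: V(k, j) = exp(-r*dt) * [p_u * V(k+1, j+1) + p_m * V(k+1, j) + p_d * V(k+1, j-1)]
  V(2,-2) = exp(-r*dt) * [p_u*0.000000 + p_m*0.000000 + p_d*0.000000] = 0.000000
  V(2,-1) = exp(-r*dt) * [p_u*0.000000 + p_m*0.000000 + p_d*0.000000] = 0.000000
  V(2,+0) = exp(-r*dt) * [p_u*46.113182 + p_m*0.000000 + p_d*0.000000] = 7.044977
  V(2,+1) = exp(-r*dt) * [p_u*147.268969 + p_m*46.113182 + p_d*0.000000] = 52.273076
  V(2,+2) = exp(-r*dt) * [p_u*313.210668 + p_m*147.268969 + p_d*46.113182] = 150.780307
  V(1,-1) = exp(-r*dt) * [p_u*7.044977 + p_m*0.000000 + p_d*0.000000] = 1.076302
  V(1,+0) = exp(-r*dt) * [p_u*52.273076 + p_m*7.044977 + p_d*0.000000] = 12.534797
  V(1,+1) = exp(-r*dt) * [p_u*150.780307 + p_m*52.273076 + p_d*7.044977] = 57.984856
  V(0,+0) = exp(-r*dt) * [p_u*57.984856 + p_m*12.534797 + p_d*1.076302] = 17.135072

Answer: Price = V(0,0) = 17.1351


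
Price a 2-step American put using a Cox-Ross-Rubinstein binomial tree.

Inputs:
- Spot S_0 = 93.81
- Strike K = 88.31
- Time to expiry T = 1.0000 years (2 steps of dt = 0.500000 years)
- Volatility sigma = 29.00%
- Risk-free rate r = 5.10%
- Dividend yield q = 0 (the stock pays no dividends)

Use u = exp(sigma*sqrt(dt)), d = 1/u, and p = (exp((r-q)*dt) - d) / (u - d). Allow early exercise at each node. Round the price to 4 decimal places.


Answer: Price = V(0,0) = 5.9109

Derivation:
dt = T/N = 0.500000
u = exp(sigma*sqrt(dt)) = 1.227600; d = 1/u = 0.814598
p = (exp((r-q)*dt) - d) / (u - d) = 0.511451
Discount per step: exp(-r*dt) = 0.974822
Stock lattice S(k, i) with i counting down-moves:
  k=0: S(0,0) = 93.8100
  k=1: S(1,0) = 115.1611; S(1,1) = 76.4174
  k=2: S(2,0) = 141.3718; S(2,1) = 93.8100; S(2,2) = 62.2494
Terminal payoffs V(N, i) = max(K - S_T, 0):
  V(2,0) = 0.000000; V(2,1) = 0.000000; V(2,2) = 26.060561
Backward induction: V(k, i) = exp(-r*dt) * [p * V(k+1, i) + (1-p) * V(k+1, i+1)]; then take max(V_cont, immediate exercise) for American.
  V(1,0) = exp(-r*dt) * [p*0.000000 + (1-p)*0.000000] = 0.000000; exercise = 0.000000; V(1,0) = max -> 0.000000
  V(1,1) = exp(-r*dt) * [p*0.000000 + (1-p)*26.060561] = 12.411313; exercise = 11.892594; V(1,1) = max -> 12.411313
  V(0,0) = exp(-r*dt) * [p*0.000000 + (1-p)*12.411313] = 5.910874; exercise = 0.000000; V(0,0) = max -> 5.910874


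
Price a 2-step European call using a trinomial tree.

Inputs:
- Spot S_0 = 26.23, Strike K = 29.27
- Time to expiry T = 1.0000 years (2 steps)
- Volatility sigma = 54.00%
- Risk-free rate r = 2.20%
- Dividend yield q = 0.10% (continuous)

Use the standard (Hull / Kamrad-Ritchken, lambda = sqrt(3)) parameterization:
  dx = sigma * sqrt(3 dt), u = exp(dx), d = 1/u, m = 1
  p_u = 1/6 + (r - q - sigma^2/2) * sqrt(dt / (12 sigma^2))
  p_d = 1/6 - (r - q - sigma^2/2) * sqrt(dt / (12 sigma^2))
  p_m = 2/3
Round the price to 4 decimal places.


Answer: Price = V(0,0) = 4.3249

Derivation:
dt = T/N = 0.500000; dx = sigma*sqrt(3*dt) = 0.661362
u = exp(dx) = 1.937430; d = 1/u = 0.516148
p_u = 0.119491, p_m = 0.666667, p_d = 0.213842
Discount per step: exp(-r*dt) = 0.989060
Stock lattice S(k, j) with j the centered position index:
  k=0: S(0,+0) = 26.2300
  k=1: S(1,-1) = 13.5386; S(1,+0) = 26.2300; S(1,+1) = 50.8188
  k=2: S(2,-2) = 6.9879; S(2,-1) = 13.5386; S(2,+0) = 26.2300; S(2,+1) = 50.8188; S(2,+2) = 98.4578
Terminal payoffs V(N, j) = max(S_T - K, 0):
  V(2,-2) = 0.000000; V(2,-1) = 0.000000; V(2,+0) = 0.000000; V(2,+1) = 21.548783; V(2,+2) = 69.187822
Backward induction: V(k, j) = exp(-r*dt) * [p_u * V(k+1, j+1) + p_m * V(k+1, j) + p_d * V(k+1, j-1)]
  V(1,-1) = exp(-r*dt) * [p_u*0.000000 + p_m*0.000000 + p_d*0.000000] = 0.000000
  V(1,+0) = exp(-r*dt) * [p_u*21.548783 + p_m*0.000000 + p_d*0.000000] = 2.546724
  V(1,+1) = exp(-r*dt) * [p_u*69.187822 + p_m*21.548783 + p_d*0.000000] = 22.385598
  V(0,+0) = exp(-r*dt) * [p_u*22.385598 + p_m*2.546724 + p_d*0.000000] = 4.324864


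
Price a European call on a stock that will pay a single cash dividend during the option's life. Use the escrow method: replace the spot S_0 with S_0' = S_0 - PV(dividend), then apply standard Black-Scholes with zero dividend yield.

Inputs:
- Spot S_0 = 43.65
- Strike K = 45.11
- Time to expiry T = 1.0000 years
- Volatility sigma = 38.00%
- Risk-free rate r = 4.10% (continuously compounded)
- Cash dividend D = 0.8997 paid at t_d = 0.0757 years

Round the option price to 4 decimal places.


PV(D) = D * exp(-r * t_d) = 0.8997 * 0.99690111 = 0.89691193
S_0' = S_0 - PV(D) = 43.6500 - 0.89691193 = 42.75308807
d1 = (ln(S_0'/K) + (r + sigma^2/2)*T) / (sigma*sqrt(T)) = 0.15667757
d2 = d1 - sigma*sqrt(T) = -0.22332243
exp(-rT) = 0.95982913
N(d1) = 0.56225052; N(d2) = 0.41164229
C = S_0' * N(d1) - K * exp(-rT) * N(d2) = 42.75308807 * 0.56225052 - 45.1100 * 0.95982913 * 0.41164229 = 6.2147

Answer: Price = 6.2147


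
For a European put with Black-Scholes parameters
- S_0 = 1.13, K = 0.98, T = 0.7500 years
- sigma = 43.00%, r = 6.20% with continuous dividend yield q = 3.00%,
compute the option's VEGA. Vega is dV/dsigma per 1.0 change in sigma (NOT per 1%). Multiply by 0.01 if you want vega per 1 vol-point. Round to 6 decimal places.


Answer: Vega = 0.312402

Derivation:
d1 = 0.6330923368; d2 = 0.2607014132
phi(d1) = 0.3264947250; exp(-qT) = 0.9777512372; exp(-rT) = 0.9545645606
Vega = S * exp(-qT) * phi(d1) * sqrt(T) = 1.1300 * 0.9777512372 * 0.3264947250 * 0.8660254038 = 0.312402


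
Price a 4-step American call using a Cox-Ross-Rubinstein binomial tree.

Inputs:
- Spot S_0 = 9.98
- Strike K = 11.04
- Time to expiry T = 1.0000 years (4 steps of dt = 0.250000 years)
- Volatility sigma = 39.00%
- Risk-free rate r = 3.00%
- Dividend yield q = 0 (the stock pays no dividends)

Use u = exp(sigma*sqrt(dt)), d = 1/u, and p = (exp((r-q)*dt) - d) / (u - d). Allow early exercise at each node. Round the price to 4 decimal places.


Answer: Price = V(0,0) = 1.3032

Derivation:
dt = T/N = 0.250000
u = exp(sigma*sqrt(dt)) = 1.215311; d = 1/u = 0.822835
p = (exp((r-q)*dt) - d) / (u - d) = 0.470585
Discount per step: exp(-r*dt) = 0.992528
Stock lattice S(k, i) with i counting down-moves:
  k=0: S(0,0) = 9.9800
  k=1: S(1,0) = 12.1288; S(1,1) = 8.2119
  k=2: S(2,0) = 14.7403; S(2,1) = 9.9800; S(2,2) = 6.7570
  k=3: S(3,0) = 17.9140; S(3,1) = 12.1288; S(3,2) = 8.2119; S(3,3) = 5.5599
  k=4: S(4,0) = 21.7711; S(4,1) = 14.7403; S(4,2) = 9.9800; S(4,3) = 6.7570; S(4,4) = 4.5749
Terminal payoffs V(N, i) = max(S_T - K, 0):
  V(4,0) = 10.731093; V(4,1) = 3.700268; V(4,2) = 0.000000; V(4,3) = 0.000000; V(4,4) = 0.000000
Backward induction: V(k, i) = exp(-r*dt) * [p * V(k+1, i) + (1-p) * V(k+1, i+1)]; then take max(V_cont, immediate exercise) for American.
  V(3,0) = exp(-r*dt) * [p*10.731093 + (1-p)*3.700268] = 6.956500; exercise = 6.874010; V(3,0) = max -> 6.956500
  V(3,1) = exp(-r*dt) * [p*3.700268 + (1-p)*0.000000] = 1.728281; exercise = 1.088804; V(3,1) = max -> 1.728281
  V(3,2) = exp(-r*dt) * [p*0.000000 + (1-p)*0.000000] = 0.000000; exercise = 0.000000; V(3,2) = max -> 0.000000
  V(3,3) = exp(-r*dt) * [p*0.000000 + (1-p)*0.000000] = 0.000000; exercise = 0.000000; V(3,3) = max -> 0.000000
  V(2,0) = exp(-r*dt) * [p*6.956500 + (1-p)*1.728281] = 4.157306; exercise = 3.700268; V(2,0) = max -> 4.157306
  V(2,1) = exp(-r*dt) * [p*1.728281 + (1-p)*0.000000] = 0.807226; exercise = 0.000000; V(2,1) = max -> 0.807226
  V(2,2) = exp(-r*dt) * [p*0.000000 + (1-p)*0.000000] = 0.000000; exercise = 0.000000; V(2,2) = max -> 0.000000
  V(1,0) = exp(-r*dt) * [p*4.157306 + (1-p)*0.807226] = 2.365913; exercise = 1.088804; V(1,0) = max -> 2.365913
  V(1,1) = exp(-r*dt) * [p*0.807226 + (1-p)*0.000000] = 0.377030; exercise = 0.000000; V(1,1) = max -> 0.377030
  V(0,0) = exp(-r*dt) * [p*2.365913 + (1-p)*0.377030] = 1.303159; exercise = 0.000000; V(0,0) = max -> 1.303159


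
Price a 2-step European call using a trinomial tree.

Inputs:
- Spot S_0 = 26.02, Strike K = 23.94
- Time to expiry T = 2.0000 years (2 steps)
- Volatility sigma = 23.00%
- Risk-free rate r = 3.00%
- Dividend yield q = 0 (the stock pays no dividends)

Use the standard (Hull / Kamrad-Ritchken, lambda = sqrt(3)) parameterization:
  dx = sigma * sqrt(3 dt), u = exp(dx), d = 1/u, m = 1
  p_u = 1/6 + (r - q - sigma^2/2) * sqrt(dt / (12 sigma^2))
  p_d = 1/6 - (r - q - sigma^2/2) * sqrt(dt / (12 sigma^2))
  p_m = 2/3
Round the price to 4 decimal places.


dt = T/N = 1.000000; dx = sigma*sqrt(3*dt) = 0.398372
u = exp(dx) = 1.489398; d = 1/u = 0.671412
p_u = 0.171122, p_m = 0.666667, p_d = 0.162211
Discount per step: exp(-r*dt) = 0.970446
Stock lattice S(k, j) with j the centered position index:
  k=0: S(0,+0) = 26.0200
  k=1: S(1,-1) = 17.4702; S(1,+0) = 26.0200; S(1,+1) = 38.7541
  k=2: S(2,-2) = 11.7297; S(2,-1) = 17.4702; S(2,+0) = 26.0200; S(2,+1) = 38.7541; S(2,+2) = 57.7203
Terminal payoffs V(N, j) = max(S_T - K, 0):
  V(2,-2) = 0.000000; V(2,-1) = 0.000000; V(2,+0) = 2.080000; V(2,+1) = 14.814123; V(2,+2) = 33.780295
Backward induction: V(k, j) = exp(-r*dt) * [p_u * V(k+1, j+1) + p_m * V(k+1, j) + p_d * V(k+1, j-1)]
  V(1,-1) = exp(-r*dt) * [p_u*2.080000 + p_m*0.000000 + p_d*0.000000] = 0.345415
  V(1,+0) = exp(-r*dt) * [p_u*14.814123 + p_m*2.080000 + p_d*0.000000] = 3.805790
  V(1,+1) = exp(-r*dt) * [p_u*33.780295 + p_m*14.814123 + p_d*2.080000] = 15.521348
  V(0,+0) = exp(-r*dt) * [p_u*15.521348 + p_m*3.805790 + p_d*0.345415] = 5.094133

Answer: Price = V(0,0) = 5.0941


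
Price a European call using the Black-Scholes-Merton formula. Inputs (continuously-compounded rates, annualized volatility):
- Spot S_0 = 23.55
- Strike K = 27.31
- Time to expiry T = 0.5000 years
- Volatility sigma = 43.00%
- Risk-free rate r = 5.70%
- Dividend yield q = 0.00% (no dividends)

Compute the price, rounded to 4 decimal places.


d1 = (ln(S/K) + (r - q + 0.5*sigma^2) * T) / (sigma * sqrt(T)) = -0.24140992
d2 = d1 - sigma * sqrt(T) = -0.54546584
exp(-rT) = 0.97190229; exp(-qT) = 1.00000000
C = S_0 * exp(-qT) * N(d1) - K * exp(-rT) * N(d2)
N(d1) = 0.40461871; N(d2) = 0.29271658
C = 23.5500 * 1.00000000 * 0.40461871 - 27.3100 * 0.97190229 * 0.29271658 = 1.7593

Answer: Price = 1.7593


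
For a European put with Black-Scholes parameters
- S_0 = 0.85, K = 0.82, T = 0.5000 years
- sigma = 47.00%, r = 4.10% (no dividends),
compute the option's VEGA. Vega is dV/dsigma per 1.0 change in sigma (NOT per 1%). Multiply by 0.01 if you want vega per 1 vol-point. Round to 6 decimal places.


d1 = 0.3359720357; d2 = 0.0036318485
phi(d1) = 0.3770501270; exp(-qT) = 1.0000000000; exp(-rT) = 0.9797086965
Vega = S * exp(-qT) * phi(d1) * sqrt(T) = 0.8500 * 1.0000000000 * 0.3770501270 * 0.7071067812 = 0.226622

Answer: Vega = 0.226622


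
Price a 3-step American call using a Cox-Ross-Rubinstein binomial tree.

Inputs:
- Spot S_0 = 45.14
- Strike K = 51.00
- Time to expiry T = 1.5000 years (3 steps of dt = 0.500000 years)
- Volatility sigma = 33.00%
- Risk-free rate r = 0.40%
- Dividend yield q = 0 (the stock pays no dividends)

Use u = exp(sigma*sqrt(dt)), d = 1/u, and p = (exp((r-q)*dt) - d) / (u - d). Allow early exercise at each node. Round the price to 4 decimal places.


dt = T/N = 0.500000
u = exp(sigma*sqrt(dt)) = 1.262817; d = 1/u = 0.791880
p = (exp((r-q)*dt) - d) / (u - d) = 0.446178
Discount per step: exp(-r*dt) = 0.998002
Stock lattice S(k, i) with i counting down-moves:
  k=0: S(0,0) = 45.1400
  k=1: S(1,0) = 57.0036; S(1,1) = 35.7455
  k=2: S(2,0) = 71.9851; S(2,1) = 45.1400; S(2,2) = 28.3061
  k=3: S(3,0) = 90.9040; S(3,1) = 57.0036; S(3,2) = 35.7455; S(3,3) = 22.4151
Terminal payoffs V(N, i) = max(S_T - K, 0):
  V(3,0) = 39.904044; V(3,1) = 6.003576; V(3,2) = 0.000000; V(3,3) = 0.000000
Backward induction: V(k, i) = exp(-r*dt) * [p * V(k+1, i) + (1-p) * V(k+1, i+1)]; then take max(V_cont, immediate exercise) for American.
  V(2,0) = exp(-r*dt) * [p*39.904044 + (1-p)*6.003576] = 21.087005; exercise = 20.985107; V(2,0) = max -> 21.087005
  V(2,1) = exp(-r*dt) * [p*6.003576 + (1-p)*0.000000] = 2.673312; exercise = 0.000000; V(2,1) = max -> 2.673312
  V(2,2) = exp(-r*dt) * [p*0.000000 + (1-p)*0.000000] = 0.000000; exercise = 0.000000; V(2,2) = max -> 0.000000
  V(1,0) = exp(-r*dt) * [p*21.087005 + (1-p)*2.673312] = 10.867341; exercise = 6.003576; V(1,0) = max -> 10.867341
  V(1,1) = exp(-r*dt) * [p*2.673312 + (1-p)*0.000000] = 1.190390; exercise = 0.000000; V(1,1) = max -> 1.190390
  V(0,0) = exp(-r*dt) * [p*10.867341 + (1-p)*1.190390] = 5.497028; exercise = 0.000000; V(0,0) = max -> 5.497028

Answer: Price = V(0,0) = 5.4970


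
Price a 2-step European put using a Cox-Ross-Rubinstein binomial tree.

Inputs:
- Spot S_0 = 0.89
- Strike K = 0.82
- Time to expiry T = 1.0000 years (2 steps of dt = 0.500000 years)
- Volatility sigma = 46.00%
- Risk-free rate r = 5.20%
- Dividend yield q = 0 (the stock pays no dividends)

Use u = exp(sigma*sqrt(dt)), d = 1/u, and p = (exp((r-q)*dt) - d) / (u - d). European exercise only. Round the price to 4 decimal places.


dt = T/N = 0.500000
u = exp(sigma*sqrt(dt)) = 1.384403; d = 1/u = 0.722333
p = (exp((r-q)*dt) - d) / (u - d) = 0.459178
Discount per step: exp(-r*dt) = 0.974335
Stock lattice S(k, i) with i counting down-moves:
  k=0: S(0,0) = 0.8900
  k=1: S(1,0) = 1.2321; S(1,1) = 0.6429
  k=2: S(2,0) = 1.7057; S(2,1) = 0.8900; S(2,2) = 0.4644
Terminal payoffs V(N, i) = max(K - S_T, 0):
  V(2,0) = 0.000000; V(2,1) = 0.000000; V(2,2) = 0.355629
Backward induction: V(k, i) = exp(-r*dt) * [p * V(k+1, i) + (1-p) * V(k+1, i+1)].
  V(1,0) = exp(-r*dt) * [p*0.000000 + (1-p)*0.000000] = 0.000000
  V(1,1) = exp(-r*dt) * [p*0.000000 + (1-p)*0.355629] = 0.187396
  V(0,0) = exp(-r*dt) * [p*0.000000 + (1-p)*0.187396] = 0.098747

Answer: Price = V(0,0) = 0.0987


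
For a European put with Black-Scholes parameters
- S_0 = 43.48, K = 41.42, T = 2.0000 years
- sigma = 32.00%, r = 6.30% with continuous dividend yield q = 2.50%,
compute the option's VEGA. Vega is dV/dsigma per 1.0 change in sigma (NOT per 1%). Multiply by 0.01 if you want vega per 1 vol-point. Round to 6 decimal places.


d1 = 0.5014651171; d2 = 0.0489167771
phi(d1) = 0.3518071352; exp(-qT) = 0.9512294245; exp(-rT) = 0.8816148468
Vega = S * exp(-qT) * phi(d1) * sqrt(T) = 43.4800 * 0.9512294245 * 0.3518071352 * 1.4142135624 = 20.577587

Answer: Vega = 20.577587


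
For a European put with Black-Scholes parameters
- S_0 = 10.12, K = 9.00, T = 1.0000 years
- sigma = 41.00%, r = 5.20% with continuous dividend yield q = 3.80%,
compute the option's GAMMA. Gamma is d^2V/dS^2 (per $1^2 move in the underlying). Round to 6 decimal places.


d1 = 0.5252172842; d2 = 0.1152172842
phi(d1) = 0.3475436081; exp(-qT) = 0.9627129409; exp(-rT) = 0.9493288668
Gamma = exp(-qT) * phi(d1) / (S * sigma * sqrt(T)) = 0.9627129409 * 0.3475436081 / (10.1200 * 0.4100 * 1.0000000000) = 0.080638

Answer: Gamma = 0.080638


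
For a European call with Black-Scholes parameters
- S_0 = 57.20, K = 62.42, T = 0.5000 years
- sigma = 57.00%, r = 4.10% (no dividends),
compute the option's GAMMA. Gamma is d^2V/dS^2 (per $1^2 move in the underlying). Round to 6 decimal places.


Answer: Gamma = 0.017293

Derivation:
d1 = 0.0357105338; d2 = -0.3673403315
phi(d1) = 0.3986879875; exp(-qT) = 1.0000000000; exp(-rT) = 0.9797086965
Gamma = exp(-qT) * phi(d1) / (S * sigma * sqrt(T)) = 1.0000000000 * 0.3986879875 / (57.2000 * 0.5700 * 0.7071067812) = 0.017293


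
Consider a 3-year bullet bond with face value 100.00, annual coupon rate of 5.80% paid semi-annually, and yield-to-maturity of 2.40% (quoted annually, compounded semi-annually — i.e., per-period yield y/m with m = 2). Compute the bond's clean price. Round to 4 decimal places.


Answer: Price = 109.7849

Derivation:
Coupon per period c = face * coupon_rate / m = 2.900000
Periods per year m = 2; per-period yield y/m = 0.012000
Number of cashflows N = 6
Cashflows (t years, CF_t, discount factor 1/(1+y/m)^(m*t), PV):
  t = 0.5000: CF_t = 2.900000, DF = 0.988142, PV = 2.865613
  t = 1.0000: CF_t = 2.900000, DF = 0.976425, PV = 2.831633
  t = 1.5000: CF_t = 2.900000, DF = 0.964847, PV = 2.798056
  t = 2.0000: CF_t = 2.900000, DF = 0.953406, PV = 2.764878
  t = 2.5000: CF_t = 2.900000, DF = 0.942101, PV = 2.732093
  t = 3.0000: CF_t = 102.900000, DF = 0.930930, PV = 95.792675
Price P = sum_t PV_t = 109.784947


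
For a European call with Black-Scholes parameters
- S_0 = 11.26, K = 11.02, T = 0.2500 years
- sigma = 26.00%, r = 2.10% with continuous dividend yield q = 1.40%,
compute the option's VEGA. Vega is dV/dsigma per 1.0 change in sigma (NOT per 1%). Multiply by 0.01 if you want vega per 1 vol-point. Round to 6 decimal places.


d1 = 0.2441909153; d2 = 0.1141909153
phi(d1) = 0.3872235381; exp(-qT) = 0.9965061179; exp(-rT) = 0.9947637572
Vega = S * exp(-qT) * phi(d1) * sqrt(T) = 11.2600 * 0.9965061179 * 0.3872235381 * 0.5000000000 = 2.172452

Answer: Vega = 2.172452


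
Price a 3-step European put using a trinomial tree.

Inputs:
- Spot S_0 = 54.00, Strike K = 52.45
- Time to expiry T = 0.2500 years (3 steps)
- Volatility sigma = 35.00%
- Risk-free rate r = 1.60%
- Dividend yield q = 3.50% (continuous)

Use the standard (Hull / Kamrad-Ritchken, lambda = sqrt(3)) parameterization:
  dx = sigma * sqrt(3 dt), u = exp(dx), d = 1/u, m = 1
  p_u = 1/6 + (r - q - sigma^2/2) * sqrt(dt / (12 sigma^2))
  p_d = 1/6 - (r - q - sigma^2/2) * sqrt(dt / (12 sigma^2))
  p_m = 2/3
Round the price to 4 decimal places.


Answer: Price = V(0,0) = 2.9854

Derivation:
dt = T/N = 0.083333; dx = sigma*sqrt(3*dt) = 0.175000
u = exp(dx) = 1.191246; d = 1/u = 0.839457
p_u = 0.147560, p_m = 0.666667, p_d = 0.185774
Discount per step: exp(-r*dt) = 0.998668
Stock lattice S(k, j) with j the centered position index:
  k=0: S(0,+0) = 54.0000
  k=1: S(1,-1) = 45.3307; S(1,+0) = 54.0000; S(1,+1) = 64.3273
  k=2: S(2,-2) = 38.0532; S(2,-1) = 45.3307; S(2,+0) = 54.0000; S(2,+1) = 64.3273; S(2,+2) = 76.6296
  k=3: S(3,-3) = 31.9440; S(3,-2) = 38.0532; S(3,-1) = 45.3307; S(3,+0) = 54.0000; S(3,+1) = 64.3273; S(3,+2) = 76.6296; S(3,+3) = 91.2848
Terminal payoffs V(N, j) = max(K - S_T, 0):
  V(3,-3) = 20.506010; V(3,-2) = 14.396843; V(3,-1) = 7.119321; V(3,+0) = 0.000000; V(3,+1) = 0.000000; V(3,+2) = 0.000000; V(3,+3) = 0.000000
Backward induction: V(k, j) = exp(-r*dt) * [p_u * V(k+1, j+1) + p_m * V(k+1, j) + p_d * V(k+1, j-1)]
  V(2,-2) = exp(-r*dt) * [p_u*7.119321 + p_m*14.396843 + p_d*20.506010] = 14.438634
  V(2,-1) = exp(-r*dt) * [p_u*0.000000 + p_m*7.119321 + p_d*14.396843] = 7.410883
  V(2,+0) = exp(-r*dt) * [p_u*0.000000 + p_m*0.000000 + p_d*7.119321] = 1.320821
  V(2,+1) = exp(-r*dt) * [p_u*0.000000 + p_m*0.000000 + p_d*0.000000] = 0.000000
  V(2,+2) = exp(-r*dt) * [p_u*0.000000 + p_m*0.000000 + p_d*0.000000] = 0.000000
  V(1,-1) = exp(-r*dt) * [p_u*1.320821 + p_m*7.410883 + p_d*14.438634] = 7.807391
  V(1,+0) = exp(-r*dt) * [p_u*0.000000 + p_m*1.320821 + p_d*7.410883] = 2.254288
  V(1,+1) = exp(-r*dt) * [p_u*0.000000 + p_m*0.000000 + p_d*1.320821] = 0.245047
  V(0,+0) = exp(-r*dt) * [p_u*0.245047 + p_m*2.254288 + p_d*7.807391] = 2.985443


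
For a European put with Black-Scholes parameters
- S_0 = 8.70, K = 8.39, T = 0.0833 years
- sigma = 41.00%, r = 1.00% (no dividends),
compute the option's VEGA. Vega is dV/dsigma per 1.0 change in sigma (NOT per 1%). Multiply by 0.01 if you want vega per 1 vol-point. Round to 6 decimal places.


Answer: Vega = 0.934479

Derivation:
d1 = 0.3728192573; d2 = 0.2544861258
phi(d1) = 0.3721584284; exp(-qT) = 1.0000000000; exp(-rT) = 0.9991673468
Vega = S * exp(-qT) * phi(d1) * sqrt(T) = 8.7000 * 1.0000000000 * 0.3721584284 * 0.2886173938 = 0.934479


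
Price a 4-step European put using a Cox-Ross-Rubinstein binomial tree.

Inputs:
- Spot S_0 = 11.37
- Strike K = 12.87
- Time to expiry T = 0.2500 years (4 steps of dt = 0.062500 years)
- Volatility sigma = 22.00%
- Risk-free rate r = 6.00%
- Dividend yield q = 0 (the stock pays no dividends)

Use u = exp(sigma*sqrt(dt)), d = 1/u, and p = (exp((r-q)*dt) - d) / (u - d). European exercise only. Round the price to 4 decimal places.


dt = T/N = 0.062500
u = exp(sigma*sqrt(dt)) = 1.056541; d = 1/u = 0.946485
p = (exp((r-q)*dt) - d) / (u - d) = 0.520391
Discount per step: exp(-r*dt) = 0.996257
Stock lattice S(k, i) with i counting down-moves:
  k=0: S(0,0) = 11.3700
  k=1: S(1,0) = 12.0129; S(1,1) = 10.7615
  k=2: S(2,0) = 12.6921; S(2,1) = 11.3700; S(2,2) = 10.1856
  k=3: S(3,0) = 13.4097; S(3,1) = 12.0129; S(3,2) = 10.7615; S(3,3) = 9.6406
  k=4: S(4,0) = 14.1679; S(4,1) = 12.6921; S(4,2) = 11.3700; S(4,3) = 10.1856; S(4,4) = 9.1246
Terminal payoffs V(N, i) = max(K - S_T, 0):
  V(4,0) = 0.000000; V(4,1) = 0.177918; V(4,2) = 1.500000; V(4,3) = 2.684366; V(4,4) = 3.745361
Backward induction: V(k, i) = exp(-r*dt) * [p * V(k+1, i) + (1-p) * V(k+1, i+1)].
  V(3,0) = exp(-r*dt) * [p*0.000000 + (1-p)*0.177918] = 0.085012
  V(3,1) = exp(-r*dt) * [p*0.177918 + (1-p)*1.500000] = 0.808961
  V(3,2) = exp(-r*dt) * [p*1.500000 + (1-p)*2.684366] = 2.060292
  V(3,3) = exp(-r*dt) * [p*2.684366 + (1-p)*3.745361] = 3.181276
  V(2,0) = exp(-r*dt) * [p*0.085012 + (1-p)*0.808961] = 0.430606
  V(2,1) = exp(-r*dt) * [p*0.808961 + (1-p)*2.060292] = 1.403836
  V(2,2) = exp(-r*dt) * [p*2.060292 + (1-p)*3.181276] = 2.588202
  V(1,0) = exp(-r*dt) * [p*0.430606 + (1-p)*1.403836] = 0.894017
  V(1,1) = exp(-r*dt) * [p*1.403836 + (1-p)*2.588202] = 1.964488
  V(0,0) = exp(-r*dt) * [p*0.894017 + (1-p)*1.964488] = 1.402156

Answer: Price = V(0,0) = 1.4022


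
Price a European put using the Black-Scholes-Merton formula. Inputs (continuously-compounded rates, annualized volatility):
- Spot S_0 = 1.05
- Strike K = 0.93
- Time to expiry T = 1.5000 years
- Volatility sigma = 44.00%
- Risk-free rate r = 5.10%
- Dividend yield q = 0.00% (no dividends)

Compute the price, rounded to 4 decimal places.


d1 = (ln(S/K) + (r - q + 0.5*sigma^2) * T) / (sigma * sqrt(T)) = 0.63660913
d2 = d1 - sigma * sqrt(T) = 0.09772139
exp(-rT) = 0.92635291; exp(-qT) = 1.00000000
P = K * exp(-rT) * N(-d2) - S_0 * exp(-qT) * N(-d1)
N(-d1) = 0.26218974; N(-d2) = 0.46107677
P = 0.9300 * 0.92635291 * 0.46107677 - 1.0500 * 1.00000000 * 0.26218974 = 0.1219

Answer: Price = 0.1219


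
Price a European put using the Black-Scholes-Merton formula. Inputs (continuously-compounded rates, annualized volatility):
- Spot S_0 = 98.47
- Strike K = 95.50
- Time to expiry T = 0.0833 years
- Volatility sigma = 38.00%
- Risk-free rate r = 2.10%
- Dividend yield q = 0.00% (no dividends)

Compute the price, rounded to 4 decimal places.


Answer: Price = 2.8523

Derivation:
d1 = (ln(S/K) + (r - q + 0.5*sigma^2) * T) / (sigma * sqrt(T)) = 0.35002856
d2 = d1 - sigma * sqrt(T) = 0.24035395
exp(-rT) = 0.99825223; exp(-qT) = 1.00000000
P = K * exp(-rT) * N(-d2) - S_0 * exp(-qT) * N(-d1)
N(-d1) = 0.36315863; N(-d2) = 0.40502794
P = 95.5000 * 0.99825223 * 0.40502794 - 98.4700 * 1.00000000 * 0.36315863 = 2.8523


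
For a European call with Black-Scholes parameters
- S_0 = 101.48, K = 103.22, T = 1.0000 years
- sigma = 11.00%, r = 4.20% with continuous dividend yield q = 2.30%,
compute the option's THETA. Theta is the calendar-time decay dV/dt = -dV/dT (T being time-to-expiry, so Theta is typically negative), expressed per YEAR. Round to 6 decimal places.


Answer: Theta = -2.980605

Derivation:
d1 = 0.0731736546; d2 = -0.0368263454
phi(d1) = 0.3978756638; exp(-qT) = 0.9772624838; exp(-rT) = 0.9588697806
Theta = -S*exp(-qT)*phi(d1)*sigma/(2*sqrt(T)) - r*K*exp(-rT)*N(d2) + q*S*exp(-qT)*N(d1)
N(d1) = 0.5291660346; N(d2) = 0.4853117339; sqrt(T) = 1.0000000000
Term 1 = -101.4800 * 0.9772624838 * 0.3978756638 * 0.1100 / (2 * 1.0000000000) = -2.1702099543
Term 2 = -0.0420 * 103.2200 * 0.9588697806 * 0.4853117339 = -2.0174072106
Term 3 = 0.0230 * 101.4800 * 0.9772624838 * 0.5291660346 = 1.2070117058
Theta = -2.1702099543 + (-2.0174072106) + (1.2070117058) = -2.980605


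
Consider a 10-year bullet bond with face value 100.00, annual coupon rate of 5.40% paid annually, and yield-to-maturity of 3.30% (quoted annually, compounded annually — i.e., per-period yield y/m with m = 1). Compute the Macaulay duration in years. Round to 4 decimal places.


Answer: Macaulay duration = 8.1616 years

Derivation:
Coupon per period c = face * coupon_rate / m = 5.400000
Periods per year m = 1; per-period yield y/m = 0.033000
Number of cashflows N = 10
Cashflows (t years, CF_t, discount factor 1/(1+y/m)^(m*t), PV):
  t = 1.0000: CF_t = 5.400000, DF = 0.968054, PV = 5.227493
  t = 2.0000: CF_t = 5.400000, DF = 0.937129, PV = 5.060496
  t = 3.0000: CF_t = 5.400000, DF = 0.907192, PV = 4.898835
  t = 4.0000: CF_t = 5.400000, DF = 0.878211, PV = 4.742338
  t = 5.0000: CF_t = 5.400000, DF = 0.850156, PV = 4.590840
  t = 6.0000: CF_t = 5.400000, DF = 0.822997, PV = 4.444182
  t = 7.0000: CF_t = 5.400000, DF = 0.796705, PV = 4.302209
  t = 8.0000: CF_t = 5.400000, DF = 0.771254, PV = 4.164772
  t = 9.0000: CF_t = 5.400000, DF = 0.746616, PV = 4.031725
  t = 10.0000: CF_t = 105.400000, DF = 0.722764, PV = 76.179373
Price P = sum_t PV_t = 117.642262
Macaulay numerator sum_t t * PV_t:
  t * PV_t at t = 1.0000: 5.227493
  t * PV_t at t = 2.0000: 10.120993
  t * PV_t at t = 3.0000: 14.696504
  t * PV_t at t = 4.0000: 18.969351
  t * PV_t at t = 5.0000: 22.954200
  t * PV_t at t = 6.0000: 26.665092
  t * PV_t at t = 7.0000: 30.115463
  t * PV_t at t = 8.0000: 33.318173
  t * PV_t at t = 9.0000: 36.285522
  t * PV_t at t = 10.0000: 761.793733
Macaulay duration D = (sum_t t * PV_t) / P = 960.146523 / 117.642262 = 8.161578


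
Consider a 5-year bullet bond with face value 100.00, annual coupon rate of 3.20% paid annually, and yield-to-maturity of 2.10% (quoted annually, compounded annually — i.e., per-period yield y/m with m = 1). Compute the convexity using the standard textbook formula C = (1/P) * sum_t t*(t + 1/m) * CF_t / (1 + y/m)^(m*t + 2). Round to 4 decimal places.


Answer: Convexity = 26.5439

Derivation:
Coupon per period c = face * coupon_rate / m = 3.200000
Periods per year m = 1; per-period yield y/m = 0.021000
Number of cashflows N = 5
Cashflows (t years, CF_t, discount factor 1/(1+y/m)^(m*t), PV):
  t = 1.0000: CF_t = 3.200000, DF = 0.979432, PV = 3.134182
  t = 2.0000: CF_t = 3.200000, DF = 0.959287, PV = 3.069718
  t = 3.0000: CF_t = 3.200000, DF = 0.939556, PV = 3.006580
  t = 4.0000: CF_t = 3.200000, DF = 0.920231, PV = 2.944740
  t = 5.0000: CF_t = 103.200000, DF = 0.901304, PV = 93.014571
Price P = sum_t PV_t = 105.169791
Convexity numerator sum_t t*(t + 1/m) * CF_t / (1+y/m)^(m*t + 2):
  t = 1.0000: term = 6.013160
  t = 2.0000: term = 17.668442
  t = 3.0000: term = 34.610073
  t = 4.0000: term = 56.497017
  t = 5.0000: term = 2676.829793
Convexity = (1/P) * sum = 2791.618486 / 105.169791 = 26.543920


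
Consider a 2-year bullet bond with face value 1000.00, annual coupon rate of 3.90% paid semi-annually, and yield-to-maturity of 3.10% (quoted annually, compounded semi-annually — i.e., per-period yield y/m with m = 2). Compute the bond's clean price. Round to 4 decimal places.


Answer: Price = 1015.3987

Derivation:
Coupon per period c = face * coupon_rate / m = 19.500000
Periods per year m = 2; per-period yield y/m = 0.015500
Number of cashflows N = 4
Cashflows (t years, CF_t, discount factor 1/(1+y/m)^(m*t), PV):
  t = 0.5000: CF_t = 19.500000, DF = 0.984737, PV = 19.202363
  t = 1.0000: CF_t = 19.500000, DF = 0.969706, PV = 18.909270
  t = 1.5000: CF_t = 19.500000, DF = 0.954905, PV = 18.620650
  t = 2.0000: CF_t = 1019.500000, DF = 0.940330, PV = 958.666429
Price P = sum_t PV_t = 1015.398711


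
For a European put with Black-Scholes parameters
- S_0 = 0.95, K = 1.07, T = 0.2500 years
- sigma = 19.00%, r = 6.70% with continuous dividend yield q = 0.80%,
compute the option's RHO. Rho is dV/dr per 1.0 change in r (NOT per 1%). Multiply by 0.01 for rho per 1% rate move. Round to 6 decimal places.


d1 = -1.0493625564; d2 = -1.1443625564
phi(d1) = 0.2300360092; exp(-qT) = 0.9980019987; exp(-rT) = 0.9833895013
N(-d2) = 0.8737633450
Rho = -K*T*exp(-rT)*N(-d2) = -1.0700 * 0.2500 * 0.9833895013 * 0.8737633450 = -0.229849

Answer: Rho = -0.229849


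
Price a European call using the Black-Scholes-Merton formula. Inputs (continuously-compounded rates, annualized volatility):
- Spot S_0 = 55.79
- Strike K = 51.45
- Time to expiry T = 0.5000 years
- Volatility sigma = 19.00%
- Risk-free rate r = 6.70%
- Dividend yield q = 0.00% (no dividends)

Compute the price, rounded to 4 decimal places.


d1 = (ln(S/K) + (r - q + 0.5*sigma^2) * T) / (sigma * sqrt(T)) = 0.91930714
d2 = d1 - sigma * sqrt(T) = 0.78495685
exp(-rT) = 0.96705491; exp(-qT) = 1.00000000
C = S_0 * exp(-qT) * N(d1) - K * exp(-rT) * N(d2)
N(d1) = 0.82103253; N(d2) = 0.78376057
C = 55.7900 * 1.00000000 * 0.82103253 - 51.4500 * 0.96705491 * 0.78376057 = 6.8094

Answer: Price = 6.8094


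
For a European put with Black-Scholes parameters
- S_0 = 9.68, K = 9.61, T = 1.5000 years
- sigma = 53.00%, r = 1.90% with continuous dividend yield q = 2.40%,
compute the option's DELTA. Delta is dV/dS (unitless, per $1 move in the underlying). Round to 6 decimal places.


d1 = 0.3241840799; d2 = -0.3249307019
phi(d1) = 0.3785200664; exp(-qT) = 0.9646402935; exp(-rT) = 0.9719022941
N(-d1) = 0.3728993371
Delta = -exp(-qT) * N(-d1) = -0.9646402935 * 0.3728993371 = -0.359714

Answer: Delta = -0.359714


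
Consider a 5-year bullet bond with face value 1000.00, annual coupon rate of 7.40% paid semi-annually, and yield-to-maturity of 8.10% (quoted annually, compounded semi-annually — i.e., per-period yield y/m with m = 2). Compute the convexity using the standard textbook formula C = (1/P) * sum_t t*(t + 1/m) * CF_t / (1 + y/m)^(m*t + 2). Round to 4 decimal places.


Coupon per period c = face * coupon_rate / m = 37.000000
Periods per year m = 2; per-period yield y/m = 0.040500
Number of cashflows N = 10
Cashflows (t years, CF_t, discount factor 1/(1+y/m)^(m*t), PV):
  t = 0.5000: CF_t = 37.000000, DF = 0.961076, PV = 35.559827
  t = 1.0000: CF_t = 37.000000, DF = 0.923668, PV = 34.175711
  t = 1.5000: CF_t = 37.000000, DF = 0.887715, PV = 32.845469
  t = 2.0000: CF_t = 37.000000, DF = 0.853162, PV = 31.567005
  t = 2.5000: CF_t = 37.000000, DF = 0.819954, PV = 30.338304
  t = 3.0000: CF_t = 37.000000, DF = 0.788039, PV = 29.157428
  t = 3.5000: CF_t = 37.000000, DF = 0.757365, PV = 28.022516
  t = 4.0000: CF_t = 37.000000, DF = 0.727886, PV = 26.931779
  t = 4.5000: CF_t = 37.000000, DF = 0.699554, PV = 25.883498
  t = 5.0000: CF_t = 1037.000000, DF = 0.672325, PV = 697.200855
Price P = sum_t PV_t = 971.682393
Convexity numerator sum_t t*(t + 1/m) * CF_t / (1+y/m)^(m*t + 2):
  t = 0.5000: term = 16.422735
  t = 1.0000: term = 47.350508
  t = 1.5000: term = 91.014913
  t = 2.0000: term = 145.787142
  t = 2.5000: term = 210.168873
  t = 3.0000: term = 282.783683
  t = 3.5000: term = 362.368968
  t = 4.0000: term = 447.768341
  t = 4.5000: term = 537.924484
  t = 5.0000: term = 17709.505542
Convexity = (1/P) * sum = 19851.095188 / 971.682393 = 20.429613

Answer: Convexity = 20.4296


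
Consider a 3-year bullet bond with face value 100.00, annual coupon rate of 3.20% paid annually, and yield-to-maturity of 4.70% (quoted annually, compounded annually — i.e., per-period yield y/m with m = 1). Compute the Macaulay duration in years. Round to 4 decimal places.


Answer: Macaulay duration = 2.9058 years

Derivation:
Coupon per period c = face * coupon_rate / m = 3.200000
Periods per year m = 1; per-period yield y/m = 0.047000
Number of cashflows N = 3
Cashflows (t years, CF_t, discount factor 1/(1+y/m)^(m*t), PV):
  t = 1.0000: CF_t = 3.200000, DF = 0.955110, PV = 3.056351
  t = 2.0000: CF_t = 3.200000, DF = 0.912235, PV = 2.919151
  t = 3.0000: CF_t = 103.200000, DF = 0.871284, PV = 89.916554
Price P = sum_t PV_t = 95.892056
Macaulay numerator sum_t t * PV_t:
  t * PV_t at t = 1.0000: 3.056351
  t * PV_t at t = 2.0000: 5.838303
  t * PV_t at t = 3.0000: 269.749661
Macaulay duration D = (sum_t t * PV_t) / P = 278.644315 / 95.892056 = 2.905812


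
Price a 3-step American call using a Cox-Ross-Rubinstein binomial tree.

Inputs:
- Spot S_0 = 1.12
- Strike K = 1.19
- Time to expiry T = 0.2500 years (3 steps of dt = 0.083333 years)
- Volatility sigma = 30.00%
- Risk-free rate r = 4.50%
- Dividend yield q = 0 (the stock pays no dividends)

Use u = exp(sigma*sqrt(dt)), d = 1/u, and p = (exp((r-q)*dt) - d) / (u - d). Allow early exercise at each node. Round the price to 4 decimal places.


dt = T/N = 0.083333
u = exp(sigma*sqrt(dt)) = 1.090463; d = 1/u = 0.917042
p = (exp((r-q)*dt) - d) / (u - d) = 0.500027
Discount per step: exp(-r*dt) = 0.996257
Stock lattice S(k, i) with i counting down-moves:
  k=0: S(0,0) = 1.1200
  k=1: S(1,0) = 1.2213; S(1,1) = 1.0271
  k=2: S(2,0) = 1.3318; S(2,1) = 1.1200; S(2,2) = 0.9419
  k=3: S(3,0) = 1.4523; S(3,1) = 1.2213; S(3,2) = 1.0271; S(3,3) = 0.8637
Terminal payoffs V(N, i) = max(S_T - K, 0):
  V(3,0) = 0.262282; V(3,1) = 0.031319; V(3,2) = 0.000000; V(3,3) = 0.000000
Backward induction: V(k, i) = exp(-r*dt) * [p * V(k+1, i) + (1-p) * V(k+1, i+1)]; then take max(V_cont, immediate exercise) for American.
  V(2,0) = exp(-r*dt) * [p*0.262282 + (1-p)*0.031319] = 0.146257; exercise = 0.141803; V(2,0) = max -> 0.146257
  V(2,1) = exp(-r*dt) * [p*0.031319 + (1-p)*0.000000] = 0.015602; exercise = 0.000000; V(2,1) = max -> 0.015602
  V(2,2) = exp(-r*dt) * [p*0.000000 + (1-p)*0.000000] = 0.000000; exercise = 0.000000; V(2,2) = max -> 0.000000
  V(1,0) = exp(-r*dt) * [p*0.146257 + (1-p)*0.015602] = 0.080630; exercise = 0.031319; V(1,0) = max -> 0.080630
  V(1,1) = exp(-r*dt) * [p*0.015602 + (1-p)*0.000000] = 0.007772; exercise = 0.000000; V(1,1) = max -> 0.007772
  V(0,0) = exp(-r*dt) * [p*0.080630 + (1-p)*0.007772] = 0.044038; exercise = 0.000000; V(0,0) = max -> 0.044038

Answer: Price = V(0,0) = 0.0440


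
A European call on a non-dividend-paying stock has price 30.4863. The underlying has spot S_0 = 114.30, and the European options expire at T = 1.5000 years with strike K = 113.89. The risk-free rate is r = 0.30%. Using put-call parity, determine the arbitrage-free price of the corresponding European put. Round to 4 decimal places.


Answer: Put price = 29.5649

Derivation:
Put-call parity: C - P = S_0 * exp(-qT) - K * exp(-rT).
S_0 * exp(-qT) = 114.3000 * 1.00000000 = 114.30000000
K * exp(-rT) = 113.8900 * 0.99551011 = 113.37864641
P = C - S*exp(-qT) + K*exp(-rT)
P = 30.4863 - 114.30000000 + 113.37864641 = 29.5649


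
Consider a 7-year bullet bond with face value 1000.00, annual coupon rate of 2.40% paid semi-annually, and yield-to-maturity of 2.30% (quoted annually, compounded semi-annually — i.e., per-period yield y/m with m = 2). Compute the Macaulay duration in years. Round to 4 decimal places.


Answer: Macaulay duration = 6.4873 years

Derivation:
Coupon per period c = face * coupon_rate / m = 12.000000
Periods per year m = 2; per-period yield y/m = 0.011500
Number of cashflows N = 14
Cashflows (t years, CF_t, discount factor 1/(1+y/m)^(m*t), PV):
  t = 0.5000: CF_t = 12.000000, DF = 0.988631, PV = 11.863569
  t = 1.0000: CF_t = 12.000000, DF = 0.977391, PV = 11.728689
  t = 1.5000: CF_t = 12.000000, DF = 0.966279, PV = 11.595343
  t = 2.0000: CF_t = 12.000000, DF = 0.955293, PV = 11.463512
  t = 2.5000: CF_t = 12.000000, DF = 0.944432, PV = 11.333181
  t = 3.0000: CF_t = 12.000000, DF = 0.933694, PV = 11.204331
  t = 3.5000: CF_t = 12.000000, DF = 0.923079, PV = 11.076946
  t = 4.0000: CF_t = 12.000000, DF = 0.912584, PV = 10.951009
  t = 4.5000: CF_t = 12.000000, DF = 0.902209, PV = 10.826505
  t = 5.0000: CF_t = 12.000000, DF = 0.891951, PV = 10.703415
  t = 5.5000: CF_t = 12.000000, DF = 0.881810, PV = 10.581725
  t = 6.0000: CF_t = 12.000000, DF = 0.871785, PV = 10.461419
  t = 6.5000: CF_t = 12.000000, DF = 0.861873, PV = 10.342481
  t = 7.0000: CF_t = 1012.000000, DF = 0.852075, PV = 862.299418
Price P = sum_t PV_t = 1006.431542
Macaulay numerator sum_t t * PV_t:
  t * PV_t at t = 0.5000: 5.931784
  t * PV_t at t = 1.0000: 11.728689
  t * PV_t at t = 1.5000: 17.393014
  t * PV_t at t = 2.0000: 22.927024
  t * PV_t at t = 2.5000: 28.332952
  t * PV_t at t = 3.0000: 33.612992
  t * PV_t at t = 3.5000: 38.769311
  t * PV_t at t = 4.0000: 43.804037
  t * PV_t at t = 4.5000: 48.719270
  t * PV_t at t = 5.0000: 53.517076
  t * PV_t at t = 5.5000: 58.199490
  t * PV_t at t = 6.0000: 62.768515
  t * PV_t at t = 6.5000: 67.226124
  t * PV_t at t = 7.0000: 6036.095926
Macaulay duration D = (sum_t t * PV_t) / P = 6529.026205 / 1006.431542 = 6.487303


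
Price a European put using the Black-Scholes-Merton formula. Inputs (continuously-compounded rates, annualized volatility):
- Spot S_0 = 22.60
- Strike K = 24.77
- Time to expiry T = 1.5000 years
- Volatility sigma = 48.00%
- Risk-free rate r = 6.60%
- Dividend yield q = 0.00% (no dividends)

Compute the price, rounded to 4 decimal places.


Answer: Price = 5.1240

Derivation:
d1 = (ln(S/K) + (r - q + 0.5*sigma^2) * T) / (sigma * sqrt(T)) = 0.30638467
d2 = d1 - sigma * sqrt(T) = -0.28149287
exp(-rT) = 0.90574271; exp(-qT) = 1.00000000
P = K * exp(-rT) * N(-d2) - S_0 * exp(-qT) * N(-d1)
N(-d1) = 0.37965589; N(-d2) = 0.61083380
P = 24.7700 * 0.90574271 * 0.61083380 - 22.6000 * 1.00000000 * 0.37965589 = 5.1240
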